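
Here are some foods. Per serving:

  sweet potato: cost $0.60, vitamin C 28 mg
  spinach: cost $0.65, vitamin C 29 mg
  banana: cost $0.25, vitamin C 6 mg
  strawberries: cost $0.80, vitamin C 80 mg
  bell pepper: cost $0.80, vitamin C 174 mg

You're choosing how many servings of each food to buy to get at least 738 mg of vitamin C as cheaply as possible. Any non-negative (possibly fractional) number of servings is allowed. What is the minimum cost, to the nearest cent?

Cost per mg of vitamin C: bell pepper $0.0046, strawberries $0.0100, sweet potato $0.0214, spinach $0.0224, banana $0.0417.
With no serving limits, use only bell pepper: 738 mg / 174 mg = 4.241 servings × $0.80 = $3.39.

$3.39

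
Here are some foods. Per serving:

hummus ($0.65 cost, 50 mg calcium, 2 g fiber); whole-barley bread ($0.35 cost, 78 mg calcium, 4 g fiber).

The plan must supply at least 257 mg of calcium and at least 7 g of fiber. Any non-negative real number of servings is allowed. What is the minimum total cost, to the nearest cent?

Check every corner: each single food scaled to meet both minima, and each pair solved so both constraints bind.
hummus only: max(257/50, 7/2) = 5.14 servings → $3.34.
whole-barley bread only: max(257/78, 7/4) = 3.295 servings → $1.15.
hummus + whole-barley bread: the both-tight solution has a negative serving — not a feasible corner.
The minimum over all feasible corners is $1.15.

$1.15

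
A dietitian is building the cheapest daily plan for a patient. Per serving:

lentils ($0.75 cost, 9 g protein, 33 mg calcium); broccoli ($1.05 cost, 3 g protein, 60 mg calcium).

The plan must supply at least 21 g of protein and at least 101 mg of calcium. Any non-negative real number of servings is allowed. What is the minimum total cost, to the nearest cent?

Compare the cost at each extreme point of the feasible region.
lentils only: max(21/9, 101/33) = 3.061 servings → $2.30.
broccoli only: max(21/3, 101/60) = 7 servings → $7.35.
lentils + broccoli with both tight: 2.17 servings and 0.4898 servings → $2.14.
So the least-cost plan costs $2.14.

$2.14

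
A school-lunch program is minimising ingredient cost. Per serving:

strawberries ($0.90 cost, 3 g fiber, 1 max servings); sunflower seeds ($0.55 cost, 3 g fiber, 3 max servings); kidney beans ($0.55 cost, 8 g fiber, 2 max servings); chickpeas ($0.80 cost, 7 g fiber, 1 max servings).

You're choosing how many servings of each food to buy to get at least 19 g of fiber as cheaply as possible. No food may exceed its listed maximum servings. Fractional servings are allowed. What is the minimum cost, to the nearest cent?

$1.44

Cost per g of fiber: kidney beans $0.0688, chickpeas $0.1143, sunflower seeds $0.1833, strawberries $0.3000.
Take 2 servings of kidney beans: +16.0 g fiber for $1.10 (total $1.10, still need 3.0 g).
Take 0.4286 servings of chickpeas: +3.0 g fiber for $0.34 (total $1.44, still need 0.0 g).
Filling from the cheapest source first is optimal under one linear minimum: $1.44.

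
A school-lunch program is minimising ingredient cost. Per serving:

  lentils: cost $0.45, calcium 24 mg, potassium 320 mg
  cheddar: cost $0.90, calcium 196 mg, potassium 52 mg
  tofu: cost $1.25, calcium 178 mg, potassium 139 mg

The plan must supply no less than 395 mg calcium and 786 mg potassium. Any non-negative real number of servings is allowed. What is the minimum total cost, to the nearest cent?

$2.55

Minimising a linear cost over {calcium ≥ 395, potassium ≥ 786, servings ≥ 0} — the optimum is at a vertex, using one or two foods.
lentils only: max(395/24, 786/320) = 16.46 servings → $7.41.
cheddar only: max(395/196, 786/52) = 15.12 servings → $13.60.
tofu only: max(395/178, 786/139) = 5.655 servings → $7.07.
lentils + cheddar with both tight: 2.172 servings and 1.749 servings → $2.55.
lentils + tofu with both tight: 1.585 servings and 2.005 servings → $3.22.
cheddar + tofu: the both-tight solution has a negative serving — not a feasible corner.
The minimum over all feasible corners is $2.55.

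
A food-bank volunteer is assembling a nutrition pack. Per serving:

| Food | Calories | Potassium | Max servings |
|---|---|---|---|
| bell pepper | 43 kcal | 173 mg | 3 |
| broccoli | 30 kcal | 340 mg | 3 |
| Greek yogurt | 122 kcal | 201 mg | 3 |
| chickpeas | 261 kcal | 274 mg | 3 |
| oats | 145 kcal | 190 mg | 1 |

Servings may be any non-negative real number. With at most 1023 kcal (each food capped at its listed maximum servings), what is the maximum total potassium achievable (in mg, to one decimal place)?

Potassium per kcal: broccoli 11.33, bell pepper 4.023, Greek yogurt 1.648, oats 1.31, chickpeas 1.05.
Take 3 servings of broccoli: uses 90 kcal, +1020.0 mg potassium (running total 1020.0 mg).
Take 3 servings of bell pepper: uses 129 kcal, +519.0 mg potassium (running total 1539.0 mg).
Take 3 servings of Greek yogurt: uses 366 kcal, +603.0 mg potassium (running total 2142.0 mg).
Take 1 serving of oats: uses 145 kcal, +190.0 mg potassium (running total 2332.0 mg).
Take 1.123 servings of chickpeas: uses 293 kcal, +307.6 mg potassium (running total 2639.6 mg).
Greedy by best ratio exhausts the calories allowance optimally: 2639.6 mg.

2639.6 mg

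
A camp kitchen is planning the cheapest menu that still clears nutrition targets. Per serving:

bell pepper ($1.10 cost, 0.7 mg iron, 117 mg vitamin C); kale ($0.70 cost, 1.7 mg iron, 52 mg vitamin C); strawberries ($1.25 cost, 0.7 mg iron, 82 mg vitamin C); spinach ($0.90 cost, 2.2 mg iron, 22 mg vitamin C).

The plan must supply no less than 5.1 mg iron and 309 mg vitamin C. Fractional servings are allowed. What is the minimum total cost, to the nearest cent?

$3.40

Minimising a linear cost over {iron ≥ 5.1, vitamin C ≥ 309, servings ≥ 0} — the optimum is at a vertex, using one or two foods.
bell pepper only: max(5.1/0.7, 309/117) = 7.286 servings → $8.01.
kale only: max(5.1/1.7, 309/52) = 5.942 servings → $4.16.
strawberries only: max(5.1/0.7, 309/82) = 7.286 servings → $9.11.
spinach only: max(5.1/2.2, 309/22) = 14.05 servings → $12.64.
bell pepper + kale with both tight: 1.601 servings and 2.341 servings → $3.40.
bell pepper + strawberries with both targets exact would need a negative amount; discard.
bell pepper + spinach with both tight: 2.345 servings and 1.572 servings → $3.99.
kale + strawberries with both tight: 1.96 servings and 2.525 servings → $4.53.
kale + spinach with both targets exact would need a negative amount; discard.
strawberries + spinach with both tight: 3.44 servings and 1.224 servings → $5.40.
So the least-cost plan costs $3.40.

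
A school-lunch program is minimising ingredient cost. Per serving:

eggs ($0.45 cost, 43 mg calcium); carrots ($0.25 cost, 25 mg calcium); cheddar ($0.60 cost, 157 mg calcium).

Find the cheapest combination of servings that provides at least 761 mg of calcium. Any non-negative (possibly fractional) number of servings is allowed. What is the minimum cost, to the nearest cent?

$2.91

Cost per mg of calcium: cheddar $0.0038, carrots $0.0100, eggs $0.0105.
With no serving limits, use only cheddar: 761 mg / 157 mg = 4.847 servings × $0.60 = $2.91.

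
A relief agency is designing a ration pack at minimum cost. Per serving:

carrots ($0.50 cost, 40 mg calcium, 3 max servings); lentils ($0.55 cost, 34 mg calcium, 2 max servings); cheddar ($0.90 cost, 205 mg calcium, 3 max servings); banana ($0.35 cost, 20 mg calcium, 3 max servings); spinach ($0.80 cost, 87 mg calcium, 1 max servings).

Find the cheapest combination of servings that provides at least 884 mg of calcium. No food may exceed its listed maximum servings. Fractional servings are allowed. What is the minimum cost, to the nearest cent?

Cost per mg of calcium: cheddar $0.0044, spinach $0.0092, carrots $0.0125, lentils $0.0162, banana $0.0175.
Take 3 servings of cheddar: +615.0 mg calcium for $2.70 (total $2.70, still need 269.0 mg).
Take 1 serving of spinach: +87.0 mg calcium for $0.80 (total $3.50, still need 182.0 mg).
Take 3 servings of carrots: +120.0 mg calcium for $1.50 (total $5.00, still need 62.0 mg).
Take 1.824 servings of lentils: +62.0 mg calcium for $1.00 (total $6.00, still need 0.0 mg).
Greedy by cheapest-per-mg is optimal for a single linear constraint, so the minimum cost is $6.00.

$6.00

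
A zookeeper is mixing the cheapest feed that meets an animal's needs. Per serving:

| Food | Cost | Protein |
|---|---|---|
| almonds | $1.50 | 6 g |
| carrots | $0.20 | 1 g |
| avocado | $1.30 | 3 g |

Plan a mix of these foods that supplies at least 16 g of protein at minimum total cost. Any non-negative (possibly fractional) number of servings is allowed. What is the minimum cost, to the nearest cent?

$3.20

Cost per g of protein: carrots $0.2000, almonds $0.2500, avocado $0.4333.
With no serving limits, use only carrots: 16 g / 1 g = 16 servings × $0.20 = $3.20.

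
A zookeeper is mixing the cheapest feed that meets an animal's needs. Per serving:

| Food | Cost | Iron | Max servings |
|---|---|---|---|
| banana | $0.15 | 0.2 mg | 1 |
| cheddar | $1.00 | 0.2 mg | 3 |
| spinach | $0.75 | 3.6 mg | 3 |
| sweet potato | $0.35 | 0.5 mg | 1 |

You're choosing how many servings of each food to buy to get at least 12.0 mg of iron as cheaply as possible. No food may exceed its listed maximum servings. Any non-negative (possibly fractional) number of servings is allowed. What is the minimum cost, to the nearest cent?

Cost per mg of iron: spinach $0.2083, sweet potato $0.7000, banana $0.7500, cheddar $5.0000.
Take 3 servings of spinach: +10.8 mg iron for $2.25 (total $2.25, still need 1.2 mg).
Take 1 serving of sweet potato: +0.5 mg iron for $0.35 (total $2.60, still need 0.7 mg).
Take 1 serving of banana: +0.2 mg iron for $0.15 (total $2.75, still need 0.5 mg).
Take 2.5 servings of cheddar: +0.5 mg iron for $2.50 (total $5.25, still need 0.0 mg).
Filling from the cheapest source first is optimal under one linear minimum: $5.25.

$5.25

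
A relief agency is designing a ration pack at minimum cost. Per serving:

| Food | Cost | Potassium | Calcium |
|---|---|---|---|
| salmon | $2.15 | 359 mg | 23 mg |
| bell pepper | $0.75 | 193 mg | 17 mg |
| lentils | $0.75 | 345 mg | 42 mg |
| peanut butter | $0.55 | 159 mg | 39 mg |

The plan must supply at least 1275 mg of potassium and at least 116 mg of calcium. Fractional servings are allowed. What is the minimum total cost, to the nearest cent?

$2.77

At the optimum either one food covers both requirements or two foods hit both targets exactly; no other combination can be cheaper.
salmon only: max(1275/359, 116/23) = 5.043 servings → $10.84.
bell pepper only: max(1275/193, 116/17) = 6.824 servings → $5.12.
lentils only: max(1275/345, 116/42) = 3.696 servings → $2.77.
peanut butter only: max(1275/159, 116/39) = 8.019 servings → $4.41.
salmon + bell pepper: the both-tight solution has a negative serving — not a feasible corner.
salmon + lentils with both tight: 1.894 servings and 1.725 servings → $5.37.
salmon + peanut butter with both tight: 3.024 servings and 1.191 servings → $7.16.
bell pepper + lentils with both tight: 6.037 servings and 0.3182 servings → $4.77.
bell pepper + peanut butter with both tight: 6.484 servings and 0.1478 servings → $4.94.
lentils + peanut butter with both targets exact would need a negative amount; discard.
The minimum over all feasible corners is $2.77.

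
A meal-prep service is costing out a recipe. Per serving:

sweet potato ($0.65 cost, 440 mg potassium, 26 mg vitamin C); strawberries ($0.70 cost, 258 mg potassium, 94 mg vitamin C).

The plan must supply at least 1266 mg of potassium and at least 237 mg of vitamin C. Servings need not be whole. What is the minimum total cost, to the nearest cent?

$2.53

At the optimum either one food covers both requirements or two foods hit both targets exactly; no other combination can be cheaper.
sweet potato only: max(1266/440, 237/26) = 9.115 servings → $5.92.
strawberries only: max(1266/258, 237/94) = 4.907 servings → $3.43.
sweet potato + strawberries with both tight: 1.67 servings and 2.059 servings → $2.53.
Cheapest feasible corner: $2.53.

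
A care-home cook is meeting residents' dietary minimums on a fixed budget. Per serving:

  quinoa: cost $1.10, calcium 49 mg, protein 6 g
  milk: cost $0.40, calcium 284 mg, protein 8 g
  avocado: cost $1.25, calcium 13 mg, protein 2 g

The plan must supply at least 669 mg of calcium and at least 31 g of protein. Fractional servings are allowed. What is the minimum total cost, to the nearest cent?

With two linear requirements the optimum uses one or two foods; enumerate the corners.
quinoa only: max(669/49, 31/6) = 13.65 servings → $15.02.
milk only: max(669/284, 31/8) = 3.875 servings → $1.55.
avocado only: max(669/13, 31/2) = 51.46 servings → $64.33.
quinoa + milk with both tight: 2.631 servings and 1.902 servings → $3.65.
quinoa + avocado: intersection lies outside the first quadrant.
milk + avocado with both tight: 2.015 servings and 7.44 servings → $10.11.
So the least-cost plan costs $1.55.

$1.55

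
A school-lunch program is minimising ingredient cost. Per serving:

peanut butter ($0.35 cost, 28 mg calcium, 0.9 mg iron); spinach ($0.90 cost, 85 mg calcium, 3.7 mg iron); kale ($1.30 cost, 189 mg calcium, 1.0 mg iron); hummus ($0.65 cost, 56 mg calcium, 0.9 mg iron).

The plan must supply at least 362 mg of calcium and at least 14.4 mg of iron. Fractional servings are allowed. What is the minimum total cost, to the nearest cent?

$3.70

peanut butter only: max(362/28, 14.4/0.9) = 16 servings → $5.60.
spinach only: max(362/85, 14.4/3.7) = 4.259 servings → $3.83.
kale only: max(362/189, 14.4/1.0) = 14.4 servings → $18.72.
hummus only: max(362/56, 14.4/0.9) = 16 servings → $10.40.
peanut butter + spinach with both tight: 4.258 servings and 2.856 servings → $4.06.
peanut butter + kale with both targets exact would need a negative amount; discard.
peanut butter + hummus: the both-tight solution has a negative serving — not a feasible corner.
spinach + kale with both tight: 3.841 servings and 0.1879 servings → $3.70.
spinach + hummus with both tight: 3.677 servings and 0.8829 servings → $3.88.
kale + hummus: intersection lies outside the first quadrant.
The minimum over all feasible corners is $3.70.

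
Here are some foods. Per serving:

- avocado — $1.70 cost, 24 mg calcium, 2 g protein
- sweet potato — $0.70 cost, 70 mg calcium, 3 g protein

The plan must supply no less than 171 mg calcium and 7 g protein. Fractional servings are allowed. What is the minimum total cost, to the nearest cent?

$1.71

avocado only: max(171/24, 7/2) = 7.125 servings → $12.11.
sweet potato only: max(171/70, 7/3) = 2.443 servings → $1.71.
avocado + sweet potato: intersection lies outside the first quadrant.
The minimum over all feasible corners is $1.71.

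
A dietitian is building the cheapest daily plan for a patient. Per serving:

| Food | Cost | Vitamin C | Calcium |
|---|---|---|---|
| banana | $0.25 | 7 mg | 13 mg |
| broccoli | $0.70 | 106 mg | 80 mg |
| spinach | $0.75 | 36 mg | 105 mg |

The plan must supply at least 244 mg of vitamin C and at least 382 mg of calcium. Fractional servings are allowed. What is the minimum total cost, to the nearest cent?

$2.91

With two linear requirements the optimum uses one or two foods; enumerate the corners.
banana only: max(244/7, 382/13) = 34.86 servings → $8.71.
broccoli only: max(244/106, 382/80) = 4.775 servings → $3.34.
spinach only: max(244/36, 382/105) = 6.778 servings → $5.08.
banana + broccoli with both tight: 25.64 servings and 0.6088 servings → $6.84.
banana + spinach with both targets exact would need a negative amount; discard.
broccoli + spinach with both tight: 1.439 servings and 2.542 servings → $2.91.
So the least-cost plan costs $2.91.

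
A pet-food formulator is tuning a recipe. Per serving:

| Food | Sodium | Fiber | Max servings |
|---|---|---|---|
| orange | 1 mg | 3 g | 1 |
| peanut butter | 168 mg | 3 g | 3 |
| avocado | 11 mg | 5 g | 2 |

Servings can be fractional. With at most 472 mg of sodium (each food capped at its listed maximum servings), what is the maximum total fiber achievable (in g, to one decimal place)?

21.0 g

Fiber per mg sodium: orange 3, avocado 0.4545, peanut butter 0.01786.
Take 1 serving of orange: uses 1 mg sodium, +3.0 g fiber (running total 3.0 g).
Take 2 servings of avocado: uses 22 mg sodium, +10.0 g fiber (running total 13.0 g).
Take 2.673 servings of peanut butter: uses 449 mg sodium, +8.0 g fiber (running total 21.0 g).
Filling greedily by fiber-per-mg sodium is optimal for one linear limit, giving 21.0 g.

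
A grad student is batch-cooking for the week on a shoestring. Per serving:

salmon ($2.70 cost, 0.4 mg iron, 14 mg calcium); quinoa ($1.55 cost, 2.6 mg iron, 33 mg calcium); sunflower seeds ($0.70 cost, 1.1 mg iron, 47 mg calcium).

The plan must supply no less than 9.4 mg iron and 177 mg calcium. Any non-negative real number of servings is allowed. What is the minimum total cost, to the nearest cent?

$5.68

At the optimum either one food covers both requirements or two foods hit both targets exactly; no other combination can be cheaper.
salmon only: max(9.4/0.4, 177/14) = 23.5 servings → $63.45.
quinoa only: max(9.4/2.6, 177/33) = 5.364 servings → $8.31.
sunflower seeds only: max(9.4/1.1, 177/47) = 8.545 servings → $5.98.
salmon + quinoa with both tight: 6.466 servings and 2.621 servings → $21.52.
salmon + sunflower seeds with both targets exact would need a negative amount; discard.
quinoa + sunflower seeds with both tight: 2.877 servings and 1.746 servings → $5.68.
So the least-cost plan costs $5.68.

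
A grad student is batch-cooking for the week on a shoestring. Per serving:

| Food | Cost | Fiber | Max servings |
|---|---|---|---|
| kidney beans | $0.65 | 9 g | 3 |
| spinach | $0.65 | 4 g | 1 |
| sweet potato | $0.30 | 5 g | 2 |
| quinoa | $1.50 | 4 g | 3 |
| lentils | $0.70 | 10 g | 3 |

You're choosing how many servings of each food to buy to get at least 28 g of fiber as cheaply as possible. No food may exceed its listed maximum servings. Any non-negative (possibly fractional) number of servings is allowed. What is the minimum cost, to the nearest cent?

$1.86

Cost per g of fiber: sweet potato $0.0600, lentils $0.0700, kidney beans $0.0722, spinach $0.1625, quinoa $0.3750.
Take 2 servings of sweet potato: +10.0 g fiber for $0.60 (total $0.60, still need 18.0 g).
Take 1.8 servings of lentils: +18.0 g fiber for $1.26 (total $1.86, still need 0.0 g).
Filling from the cheapest source first is optimal under one linear minimum: $1.86.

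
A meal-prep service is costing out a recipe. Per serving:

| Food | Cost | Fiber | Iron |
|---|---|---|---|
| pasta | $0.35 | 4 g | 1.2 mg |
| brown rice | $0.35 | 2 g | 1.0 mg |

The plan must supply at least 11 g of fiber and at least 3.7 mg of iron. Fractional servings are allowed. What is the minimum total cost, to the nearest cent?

$1.08

For a min-cost LP with two ≥-constraints, a basic feasible solution has at most two positive variables.
pasta only: max(11/4, 3.7/1.2) = 3.083 servings → $1.08.
brown rice only: max(11/2, 3.7/1.0) = 5.5 servings → $1.93.
pasta + brown rice with both tight: 2.25 servings and 1 serving → $1.14.
Cheapest feasible corner: $1.08.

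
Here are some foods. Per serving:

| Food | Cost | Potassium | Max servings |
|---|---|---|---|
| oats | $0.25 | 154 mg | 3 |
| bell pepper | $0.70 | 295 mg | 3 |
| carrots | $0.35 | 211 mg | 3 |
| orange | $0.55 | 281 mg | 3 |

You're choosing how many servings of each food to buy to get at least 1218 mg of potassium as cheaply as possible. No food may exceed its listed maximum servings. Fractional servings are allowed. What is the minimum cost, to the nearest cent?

Cost per mg of potassium: oats $0.0016, carrots $0.0017, orange $0.0020, bell pepper $0.0024.
Take 3 servings of oats: +462.0 mg potassium for $0.75 (total $0.75, still need 756.0 mg).
Take 3 servings of carrots: +633.0 mg potassium for $1.05 (total $1.80, still need 123.0 mg).
Take 0.4377 servings of orange: +123.0 mg potassium for $0.24 (total $2.04, still need 0.0 mg).
Greedy by cheapest-per-mg is optimal for a single linear constraint, so the minimum cost is $2.04.

$2.04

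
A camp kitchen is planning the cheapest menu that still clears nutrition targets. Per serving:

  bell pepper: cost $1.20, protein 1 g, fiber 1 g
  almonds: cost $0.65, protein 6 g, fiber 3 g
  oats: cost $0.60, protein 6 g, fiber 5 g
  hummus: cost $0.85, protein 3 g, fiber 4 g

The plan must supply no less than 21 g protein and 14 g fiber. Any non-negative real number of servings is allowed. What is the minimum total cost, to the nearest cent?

A basic optimal solution has at most two foods positive. Try each food alone and each pair with both targets met exactly.
bell pepper only: max(21/1, 14/1) = 21 servings → $25.20.
almonds only: max(21/6, 14/3) = 4.667 servings → $3.03.
oats only: max(21/6, 14/5) = 3.5 servings → $2.10.
hummus only: max(21/3, 14/4) = 7 servings → $5.95.
bell pepper + almonds with both tight: 7 servings and 2.333 servings → $9.92.
bell pepper + oats: the both-tight solution has a negative serving — not a feasible corner.
bell pepper + hummus with both targets exact would need a negative amount; discard.
almonds + oats with both tight: 1.75 servings and 1.75 servings → $2.19.
almonds + hummus with both tight: 2.8 servings and 1.4 servings → $3.01.
oats + hummus: intersection lies outside the first quadrant.
The minimum over all feasible corners is $2.10.

$2.10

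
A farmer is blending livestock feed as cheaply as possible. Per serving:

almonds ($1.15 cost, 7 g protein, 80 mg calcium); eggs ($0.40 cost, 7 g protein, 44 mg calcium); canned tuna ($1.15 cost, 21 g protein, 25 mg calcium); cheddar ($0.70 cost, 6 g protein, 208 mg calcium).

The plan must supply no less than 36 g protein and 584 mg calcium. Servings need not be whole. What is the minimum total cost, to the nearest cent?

$2.81

The cheapest plan sits at a corner of the feasible region — with two constraints it uses at most two foods.
almonds only: max(36/7, 584/80) = 7.3 servings → $8.39.
eggs only: max(36/7, 584/44) = 13.27 servings → $5.31.
canned tuna only: max(36/21, 584/25) = 23.36 servings → $26.86.
cheddar only: max(36/6, 584/208) = 6 servings → $4.20.
almonds + eggs: intersection lies outside the first quadrant.
almonds + canned tuna: the both-tight solution has a negative serving — not a feasible corner.
almonds + cheddar with both tight: 4.082 servings and 1.238 servings → $5.56.
eggs + canned tuna: the both-tight solution has a negative serving — not a feasible corner.
eggs + cheddar with both tight: 3.342 servings and 2.101 servings → $2.81.
canned tuna + cheddar with both tight: 0.9445 servings and 2.694 servings → $2.97.
So the least-cost plan costs $2.81.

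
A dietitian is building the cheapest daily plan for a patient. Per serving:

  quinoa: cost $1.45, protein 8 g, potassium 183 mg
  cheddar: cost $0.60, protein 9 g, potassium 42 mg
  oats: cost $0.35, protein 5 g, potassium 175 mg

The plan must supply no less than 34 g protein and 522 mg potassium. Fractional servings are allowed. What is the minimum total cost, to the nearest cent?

A basic optimal solution has at most two foods positive. Try each food alone and each pair with both targets met exactly.
quinoa only: max(34/8, 522/183) = 4.25 servings → $6.16.
cheddar only: max(34/9, 522/42) = 12.43 servings → $7.46.
oats only: max(34/5, 522/175) = 6.8 servings → $2.38.
quinoa + cheddar with both tight: 2.494 servings and 1.561 servings → $4.55.
quinoa + oats: intersection lies outside the first quadrant.
cheddar + oats with both tight: 2.447 servings and 2.396 servings → $2.31.
Cheapest feasible corner: $2.31.

$2.31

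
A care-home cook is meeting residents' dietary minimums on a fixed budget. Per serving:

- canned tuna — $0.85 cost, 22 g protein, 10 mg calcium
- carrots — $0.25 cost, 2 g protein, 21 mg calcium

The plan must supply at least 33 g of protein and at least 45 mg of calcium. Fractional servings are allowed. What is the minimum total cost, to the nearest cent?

Two binding constraints pin down two serving amounts, so the optimal mix uses at most two foods. The candidates are each food alone (scaled to the tighter of protein/calcium) and each pair with both constraints tight.
canned tuna only: max(33/22, 45/10) = 4.5 servings → $3.83.
carrots only: max(33/2, 45/21) = 16.5 servings → $4.12.
canned tuna + carrots with both tight: 1.364 servings and 1.493 servings → $1.53.
So the least-cost plan costs $1.53.

$1.53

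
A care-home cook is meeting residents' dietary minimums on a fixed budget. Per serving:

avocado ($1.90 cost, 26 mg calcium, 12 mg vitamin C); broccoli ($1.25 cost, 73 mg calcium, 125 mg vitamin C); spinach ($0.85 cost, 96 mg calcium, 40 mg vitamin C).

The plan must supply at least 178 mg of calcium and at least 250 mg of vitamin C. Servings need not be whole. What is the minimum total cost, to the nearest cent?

The cheapest plan sits at a corner of the feasible region — with two constraints it uses at most two foods.
avocado only: max(178/26, 250/12) = 20.83 servings → $39.58.
broccoli only: max(178/73, 250/125) = 2.438 servings → $3.05.
spinach only: max(178/96, 250/40) = 6.25 servings → $5.31.
avocado + broccoli with both tight: 1.685 servings and 1.838 servings → $5.50.
avocado + spinach: intersection lies outside the first quadrant.
broccoli + spinach with both tight: 1.859 servings and 0.4405 servings → $2.70.
The minimum over all feasible corners is $2.70.

$2.70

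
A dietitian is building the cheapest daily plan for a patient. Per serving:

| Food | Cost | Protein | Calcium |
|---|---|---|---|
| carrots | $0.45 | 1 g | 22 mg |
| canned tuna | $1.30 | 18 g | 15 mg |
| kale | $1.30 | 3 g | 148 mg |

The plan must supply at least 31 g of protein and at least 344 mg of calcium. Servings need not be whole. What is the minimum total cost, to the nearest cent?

$4.61

carrots only: max(31/1, 344/22) = 31 servings → $13.95.
canned tuna only: max(31/18, 344/15) = 22.93 servings → $29.81.
kale only: max(31/3, 344/148) = 10.33 servings → $13.43.
carrots + canned tuna with both tight: 15.03 servings and 0.8871 servings → $7.92.
carrots + kale: the both-tight solution has a negative serving — not a feasible corner.
canned tuna + kale with both tight: 1.358 servings and 2.187 servings → $4.61.
The minimum over all feasible corners is $4.61.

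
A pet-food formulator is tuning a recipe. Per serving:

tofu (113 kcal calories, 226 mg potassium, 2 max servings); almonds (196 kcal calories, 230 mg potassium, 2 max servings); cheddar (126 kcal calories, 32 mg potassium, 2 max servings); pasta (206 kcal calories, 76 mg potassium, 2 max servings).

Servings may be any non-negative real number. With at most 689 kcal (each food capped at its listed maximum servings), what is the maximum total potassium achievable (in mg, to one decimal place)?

938.2 mg

Potassium per kcal: tofu 2, almonds 1.173, pasta 0.3689, cheddar 0.254.
Take 2 servings of tofu: uses 226 kcal, +452.0 mg potassium (running total 452.0 mg).
Take 2 servings of almonds: uses 392 kcal, +460.0 mg potassium (running total 912.0 mg).
Take 0.3447 servings of pasta: uses 71 kcal, +26.2 mg potassium (running total 938.2 mg).
Greedy by best ratio exhausts the calories allowance optimally: 938.2 mg.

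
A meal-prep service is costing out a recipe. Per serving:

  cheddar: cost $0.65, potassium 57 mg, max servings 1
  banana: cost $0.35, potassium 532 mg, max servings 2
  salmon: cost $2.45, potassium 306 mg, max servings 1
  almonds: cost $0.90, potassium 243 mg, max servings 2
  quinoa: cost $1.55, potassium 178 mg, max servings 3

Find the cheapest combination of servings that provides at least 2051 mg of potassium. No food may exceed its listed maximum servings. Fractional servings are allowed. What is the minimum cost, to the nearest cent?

$6.65

Cost per mg of potassium: banana $0.0007, almonds $0.0037, salmon $0.0080, quinoa $0.0087, cheddar $0.0114.
Take 2 servings of banana: +1064.0 mg potassium for $0.70 (total $0.70, still need 987.0 mg).
Take 2 servings of almonds: +486.0 mg potassium for $1.80 (total $2.50, still need 501.0 mg).
Take 1 serving of salmon: +306.0 mg potassium for $2.45 (total $4.95, still need 195.0 mg).
Take 1.096 servings of quinoa: +195.0 mg potassium for $1.70 (total $6.65, still need 0.0 mg).
Filling from the cheapest source first is optimal under one linear minimum: $6.65.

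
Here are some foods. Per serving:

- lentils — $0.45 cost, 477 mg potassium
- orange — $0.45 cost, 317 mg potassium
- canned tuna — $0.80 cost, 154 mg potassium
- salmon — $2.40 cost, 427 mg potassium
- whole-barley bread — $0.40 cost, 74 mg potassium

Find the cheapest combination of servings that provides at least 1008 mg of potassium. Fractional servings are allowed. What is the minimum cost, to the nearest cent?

Cost per mg of potassium: lentils $0.0009, orange $0.0014, canned tuna $0.0052, whole-barley bread $0.0054, salmon $0.0056.
With no serving limits, use only lentils: 1008 mg / 477 mg = 2.113 servings × $0.45 = $0.95.

$0.95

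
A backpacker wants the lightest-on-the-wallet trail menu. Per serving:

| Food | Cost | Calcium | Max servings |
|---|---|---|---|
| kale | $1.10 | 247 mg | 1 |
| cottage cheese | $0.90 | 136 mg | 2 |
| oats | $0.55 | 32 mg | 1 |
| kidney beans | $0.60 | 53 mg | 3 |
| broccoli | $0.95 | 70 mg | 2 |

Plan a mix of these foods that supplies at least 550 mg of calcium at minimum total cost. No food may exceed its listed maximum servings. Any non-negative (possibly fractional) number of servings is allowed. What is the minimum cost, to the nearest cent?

$3.25

Cost per mg of calcium: kale $0.0045, cottage cheese $0.0066, kidney beans $0.0113, broccoli $0.0136, oats $0.0172.
Take 1 serving of kale: +247.0 mg calcium for $1.10 (total $1.10, still need 303.0 mg).
Take 2 servings of cottage cheese: +272.0 mg calcium for $1.80 (total $2.90, still need 31.0 mg).
Take 0.5849 servings of kidney beans: +31.0 mg calcium for $0.35 (total $3.25, still need 0.0 mg).
Greedy by cheapest-per-mg is optimal for a single linear constraint, so the minimum cost is $3.25.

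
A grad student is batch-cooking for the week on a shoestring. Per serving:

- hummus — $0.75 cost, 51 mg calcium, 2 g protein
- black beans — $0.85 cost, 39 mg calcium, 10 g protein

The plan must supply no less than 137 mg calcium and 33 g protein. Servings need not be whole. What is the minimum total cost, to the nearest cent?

$2.92

With two linear requirements the optimum uses one or two foods; enumerate the corners.
hummus only: max(137/51, 33/2) = 16.5 servings → $12.38.
black beans only: max(137/39, 33/10) = 3.513 servings → $2.99.
hummus + black beans with both tight: 0.1921 servings and 3.262 servings → $2.92.
So the least-cost plan costs $2.92.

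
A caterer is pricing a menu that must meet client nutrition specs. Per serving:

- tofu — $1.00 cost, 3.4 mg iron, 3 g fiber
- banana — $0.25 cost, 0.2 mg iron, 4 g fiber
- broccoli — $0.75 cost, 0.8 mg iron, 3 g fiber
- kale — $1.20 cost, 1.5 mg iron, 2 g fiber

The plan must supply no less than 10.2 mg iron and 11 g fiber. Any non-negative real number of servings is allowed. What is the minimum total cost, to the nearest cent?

$3.10

An LP optimum is at a vertex; with two nutrient constraints at most two foods are used. Check each candidate.
tofu only: max(10.2/3.4, 11/3) = 3.667 servings → $3.67.
banana only: max(10.2/0.2, 11/4) = 51 servings → $12.75.
broccoli only: max(10.2/0.8, 11/3) = 12.75 servings → $9.56.
kale only: max(10.2/1.5, 11/2) = 6.8 servings → $8.16.
tofu + banana with both tight: 2.969 servings and 0.5231 servings → $3.10.
tofu + broccoli with both tight: 2.795 servings and 0.8718 servings → $3.45.
tofu + kale with both tight: 1.696 servings and 2.957 servings → $5.24.
banana + broccoli: the both-tight solution has a negative serving — not a feasible corner.
banana + kale with both targets exact would need a negative amount; discard.
broccoli + kale: intersection lies outside the first quadrant.
So the least-cost plan costs $3.10.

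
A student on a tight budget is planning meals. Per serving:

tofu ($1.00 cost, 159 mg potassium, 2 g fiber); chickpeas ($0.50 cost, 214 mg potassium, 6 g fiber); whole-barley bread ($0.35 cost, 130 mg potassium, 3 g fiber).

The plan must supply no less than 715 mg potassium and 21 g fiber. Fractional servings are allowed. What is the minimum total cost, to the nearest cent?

$1.75

Compare the cost at each extreme point of the feasible region.
tofu only: max(715/159, 21/2) = 10.5 servings → $10.50.
chickpeas only: max(715/214, 21/6) = 3.5 servings → $1.75.
whole-barley bread only: max(715/130, 21/3) = 7 servings → $2.45.
tofu + chickpeas: intersection lies outside the first quadrant.
tofu + whole-barley bread with both targets exact would need a negative amount; discard.
chickpeas + whole-barley bread with both targets exact would need a negative amount; discard.
Cheapest feasible corner: $1.75.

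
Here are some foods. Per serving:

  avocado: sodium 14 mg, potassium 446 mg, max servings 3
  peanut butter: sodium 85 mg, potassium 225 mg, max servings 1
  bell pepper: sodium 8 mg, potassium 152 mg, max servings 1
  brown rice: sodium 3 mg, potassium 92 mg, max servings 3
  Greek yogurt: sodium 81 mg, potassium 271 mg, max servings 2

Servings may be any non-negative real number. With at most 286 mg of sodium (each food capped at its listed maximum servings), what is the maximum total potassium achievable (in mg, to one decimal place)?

2480.1 mg

Potassium per mg sodium: avocado 31.86, brown rice 30.67, bell pepper 19, Greek yogurt 3.346, peanut butter 2.647.
Take 3 servings of avocado: uses 42 mg sodium, +1338.0 mg potassium (running total 1338.0 mg).
Take 3 servings of brown rice: uses 9 mg sodium, +276.0 mg potassium (running total 1614.0 mg).
Take 1 serving of bell pepper: uses 8 mg sodium, +152.0 mg potassium (running total 1766.0 mg).
Take 2 servings of Greek yogurt: uses 162 mg sodium, +542.0 mg potassium (running total 2308.0 mg).
Take 0.7647 servings of peanut butter: uses 65 mg sodium, +172.1 mg potassium (running total 2480.1 mg).
Greedy by best ratio exhausts the sodium allowance optimally: 2480.1 mg.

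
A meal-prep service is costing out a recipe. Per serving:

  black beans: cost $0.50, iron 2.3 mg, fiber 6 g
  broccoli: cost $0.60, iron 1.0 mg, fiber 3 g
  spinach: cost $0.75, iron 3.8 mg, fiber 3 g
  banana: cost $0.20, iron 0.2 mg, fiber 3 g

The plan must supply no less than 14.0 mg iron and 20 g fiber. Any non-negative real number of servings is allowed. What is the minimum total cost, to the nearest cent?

$2.86

For a min-cost LP with two ≥-constraints, a basic feasible solution has at most two positive variables.
black beans only: max(14.0/2.3, 20/6) = 6.087 servings → $3.04.
broccoli only: max(14.0/1.0, 20/3) = 14 servings → $8.40.
spinach only: max(14.0/3.8, 20/3) = 6.667 servings → $5.00.
banana only: max(14.0/0.2, 20/3) = 70 servings → $14.00.
black beans + broccoli: the both-tight solution has a negative serving — not a feasible corner.
black beans + spinach with both tight: 2.138 servings and 2.39 servings → $2.86.
black beans + banana: intersection lies outside the first quadrant.
broccoli + spinach with both tight: 4.048 servings and 2.619 servings → $4.39.
broccoli + banana: intersection lies outside the first quadrant.
spinach + banana with both tight: 3.519 servings and 3.148 servings → $3.27.
So the least-cost plan costs $2.86.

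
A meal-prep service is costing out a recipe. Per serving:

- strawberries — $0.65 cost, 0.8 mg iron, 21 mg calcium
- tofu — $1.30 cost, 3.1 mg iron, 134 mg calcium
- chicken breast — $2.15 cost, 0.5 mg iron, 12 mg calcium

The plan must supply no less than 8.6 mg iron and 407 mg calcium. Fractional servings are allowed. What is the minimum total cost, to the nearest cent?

$3.95

Compare the cost at each extreme point of the feasible region.
strawberries only: max(8.6/0.8, 407/21) = 19.38 servings → $12.60.
tofu only: max(8.6/3.1, 407/134) = 3.037 servings → $3.95.
chicken breast only: max(8.6/0.5, 407/12) = 33.92 servings → $72.92.
strawberries + tofu with both targets exact would need a negative amount; discard.
strawberries + chicken breast: the both-tight solution has a negative serving — not a feasible corner.
tofu + chicken breast: the both-tight solution has a negative serving — not a feasible corner.
The minimum over all feasible corners is $3.95.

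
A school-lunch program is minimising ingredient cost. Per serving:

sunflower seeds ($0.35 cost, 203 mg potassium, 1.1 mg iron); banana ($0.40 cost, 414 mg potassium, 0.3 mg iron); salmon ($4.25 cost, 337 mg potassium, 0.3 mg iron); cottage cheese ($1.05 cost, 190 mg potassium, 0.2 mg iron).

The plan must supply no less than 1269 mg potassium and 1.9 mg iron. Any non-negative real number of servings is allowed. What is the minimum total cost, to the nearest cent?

$1.38

The cheapest plan sits at a corner of the feasible region — with two constraints it uses at most two foods.
sunflower seeds only: max(1269/203, 1.9/1.1) = 6.251 servings → $2.19.
banana only: max(1269/414, 1.9/0.3) = 6.333 servings → $2.53.
salmon only: max(1269/337, 1.9/0.3) = 6.333 servings → $26.92.
cottage cheese only: max(1269/190, 1.9/0.2) = 9.5 servings → $9.97.
sunflower seeds + banana with both tight: 1.029 servings and 2.561 servings → $1.38.
sunflower seeds + salmon with both tight: 0.838 servings and 3.261 servings → $14.15.
sunflower seeds + cottage cheese with both tight: 0.6366 servings and 5.999 servings → $6.52.
banana + salmon: the both-tight solution has a negative serving — not a feasible corner.
banana + cottage cheese with both targets exact would need a negative amount; discard.
salmon + cottage cheese: the both-tight solution has a negative serving — not a feasible corner.
Cheapest feasible corner: $1.38.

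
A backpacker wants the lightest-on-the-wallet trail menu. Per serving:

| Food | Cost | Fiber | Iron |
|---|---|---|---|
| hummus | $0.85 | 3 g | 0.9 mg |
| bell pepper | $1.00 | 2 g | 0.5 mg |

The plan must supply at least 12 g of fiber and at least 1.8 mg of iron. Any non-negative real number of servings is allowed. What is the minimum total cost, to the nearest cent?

An LP optimum is at a vertex; with two nutrient constraints at most two foods are used. Check each candidate.
hummus only: max(12/3, 1.8/0.9) = 4 servings → $3.40.
bell pepper only: max(12/2, 1.8/0.5) = 6 servings → $6.00.
hummus + bell pepper: intersection lies outside the first quadrant.
The minimum over all feasible corners is $3.40.

$3.40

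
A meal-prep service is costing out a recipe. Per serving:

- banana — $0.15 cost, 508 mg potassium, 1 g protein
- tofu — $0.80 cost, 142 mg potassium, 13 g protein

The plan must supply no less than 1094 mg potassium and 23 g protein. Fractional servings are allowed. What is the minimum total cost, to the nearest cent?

$1.57

Check every corner: each single food scaled to meet both minima, and each pair solved so both constraints bind.
banana only: max(1094/508, 23/1) = 23 servings → $3.45.
tofu only: max(1094/142, 23/13) = 7.704 servings → $6.16.
banana + tofu with both tight: 1.695 servings and 1.639 servings → $1.57.
The minimum over all feasible corners is $1.57.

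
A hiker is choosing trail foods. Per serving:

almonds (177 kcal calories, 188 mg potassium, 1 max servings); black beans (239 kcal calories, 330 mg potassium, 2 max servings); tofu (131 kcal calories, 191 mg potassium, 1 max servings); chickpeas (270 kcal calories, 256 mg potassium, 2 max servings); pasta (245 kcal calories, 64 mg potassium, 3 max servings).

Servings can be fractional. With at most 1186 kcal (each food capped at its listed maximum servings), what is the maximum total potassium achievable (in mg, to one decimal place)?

1418.3 mg

Potassium per kcal: tofu 1.458, black beans 1.381, almonds 1.062, chickpeas 0.9481, pasta 0.2612.
Take 1 serving of tofu: uses 131 kcal, +191.0 mg potassium (running total 191.0 mg).
Take 2 servings of black beans: uses 478 kcal, +660.0 mg potassium (running total 851.0 mg).
Take 1 serving of almonds: uses 177 kcal, +188.0 mg potassium (running total 1039.0 mg).
Take 1.481 servings of chickpeas: uses 400 kcal, +379.3 mg potassium (running total 1418.3 mg).
Greedy by best ratio exhausts the calories allowance optimally: 1418.3 mg.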